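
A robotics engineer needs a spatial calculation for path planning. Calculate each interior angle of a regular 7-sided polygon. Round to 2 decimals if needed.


Shape: regular heptagon (7 sides)
Formula: interior angle = (n - 2) * 180 / n
(n - 2) = 5
(n - 2) * 180 = 900
angle = 900 / 7
angle = 128.57
128.57 degrees


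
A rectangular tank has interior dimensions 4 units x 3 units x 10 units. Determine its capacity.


Shape: rectangular prism
l = 4 units, w = 3 units, h = 10 units
Formula: V = l * w * h
V = 4 * 3 * 10
V = 12 * 10
V = 120
120 units^3


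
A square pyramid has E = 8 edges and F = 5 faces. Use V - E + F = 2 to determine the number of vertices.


Polyhedron: square pyramid
Euler's formula for convex polyhedra: V - E + F = 2
Given: E = 8 edges and F = 5 faces
Solve for V:
V = 2 + E - F = 2 + 8 - 5 = 5
5 vertices


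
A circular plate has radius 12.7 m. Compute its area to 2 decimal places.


Shape: circle
Radius r = 12.7 m
Formula: A = pi * r^2
r^2 = 12.7^2 = 161.29
A = pi * 161.29
A = 506.71
506.71 m^2


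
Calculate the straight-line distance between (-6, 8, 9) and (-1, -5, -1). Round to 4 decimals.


3D distance between two points
P1 = (-6, 8, 9), P2 = (-1, -5, -1)
Formula: d = sqrt((x2-x1)^2 + (y2-y1)^2 + (z2-z1)^2)
dx = -1 - -6 = 5
dy = -5 - 8 = -13
dz = -1 - 9 = -10
dx^2 + dy^2 + dz^2 = 25 + 169 + 100 = 294
d = sqrt(294)
d = 17.1464
17.1464 units


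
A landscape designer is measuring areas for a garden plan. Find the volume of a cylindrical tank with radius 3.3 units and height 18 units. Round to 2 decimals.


Shape: cylinder
Radius r = 3.3 units, Height h = 18 units
Formula: V = pi * r^2 * h
r^2 = 10.89
V = pi * 10.89 * 18
V = 196.02 * pi
V = 615.81
615.81 units^3


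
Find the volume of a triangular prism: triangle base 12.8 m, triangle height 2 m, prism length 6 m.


Shape: triangular prism
Triangle base = 12.8 m, triangle height = 2 m, prism length L = 6 m
Formula: V = (1/2 * b * h_tri) * L
Cross-section area = 0.5 * 12.8 * 2 = 12.8
V = 12.8 * 6
V = 76.8
76.8 m^3


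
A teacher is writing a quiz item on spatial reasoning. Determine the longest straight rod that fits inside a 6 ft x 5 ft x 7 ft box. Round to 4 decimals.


Shape: rectangular box (space diagonal)
l = 6 ft, w = 5 ft, h = 7 ft
Visualize: the diagonal of the base, then a right triangle with that diagonal and the height.
Formula: d = sqrt(l^2 + w^2 + h^2)
l^2 + w^2 + h^2 = 36 + 25 + 49 = 110
d = sqrt(110)
d = 10.4881
10.4881 ft


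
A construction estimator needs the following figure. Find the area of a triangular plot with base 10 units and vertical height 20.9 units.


Shape: triangle
Base b = 10 units, Height h = 20.9 units
Formula: A = (1/2) * b * h
A = 0.5 * 10 * 20.9
A = 0.5 * 209
A = 104.5
104.5 units^2


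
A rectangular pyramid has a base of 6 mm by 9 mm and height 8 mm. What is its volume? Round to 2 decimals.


Shape: rectangular pyramid
Base: 6 mm x 9 mm, Height h = 8 mm
Formula: V = (1/3) * base_area * h
base_area = 6 * 9 = 54
base_area * h = 54 * 8 = 432
V = 432 / 3
V = 144
144 mm^3


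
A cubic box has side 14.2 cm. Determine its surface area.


Shape: cube
Side s = 14.2 cm
A cube has 6 square faces.
Formula: SA = 6 * s^2
s^2 = 201.64
SA = 6 * 201.64
SA = 1209.84
1209.84 cm^2


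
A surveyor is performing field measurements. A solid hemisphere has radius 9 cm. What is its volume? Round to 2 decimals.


Shape: hemisphere (half of a sphere)
Radius r = 9 cm
Formula: V = (1/2) * (4/3) * pi * r^3 = (2/3) * pi * r^3
r^3 = 729
(2/3) * 729 = 486
V = 486 * pi
V = 1526.81
1526.81 cm^3


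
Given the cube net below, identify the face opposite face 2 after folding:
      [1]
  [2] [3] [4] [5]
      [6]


Net: cross layout. Take square 3 as the base (bottom).
Fold the four squares in the horizontal row up around 3: 2 -> left, 4 -> right, 5 wraps to the top.
Fold 1 and 6 up from 3: 1 -> back, 6 -> front.
Opposite pairs are therefore: (1, 6), (2, 4), (3, 5).
Face 2 is opposite face 4.
face 4


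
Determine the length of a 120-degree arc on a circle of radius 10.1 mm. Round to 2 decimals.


Shape: circular arc
Radius r = 10.1 mm, Angle = 120 degrees
Formula: L = (angle/360) * 2 * pi * r
2 * pi * r = 20.2 * pi
L = (120/360) * 20.2 * pi
L = 6.733333 * pi
L = 21.15
21.15 mm


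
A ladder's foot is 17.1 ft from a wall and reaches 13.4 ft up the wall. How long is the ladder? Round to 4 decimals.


Shape: right triangle
Legs a = 17.1 ft, b = 13.4 ft
Formula: c = sqrt(a^2 + b^2)
a^2 = 292.41, b^2 = 179.56
a^2 + b^2 = 471.97
c = sqrt(471.97)
c = 21.7249
21.7249 ft


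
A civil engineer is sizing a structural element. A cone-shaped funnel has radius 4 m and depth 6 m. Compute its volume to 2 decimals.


Shape: cone
Radius r = 4 m, Height h = 6 m
Formula: V = (1/3) * pi * r^2 * h
r^2 = 16
pi * r^2 * h = pi * 16 * 6 = 96 * pi
V = 96 * pi / 3
V = 100.53
100.53 m^3


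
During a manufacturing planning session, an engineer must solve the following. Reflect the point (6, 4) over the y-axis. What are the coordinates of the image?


Transformation: reflection
Original point: (6, 4)
Rule for reflection over the y-axis: (x, y) -> (-x, y)
Apply: (6, 4) -> (-6, 4)
(-6, 4)


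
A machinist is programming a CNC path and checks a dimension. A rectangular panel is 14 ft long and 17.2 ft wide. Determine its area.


Shape: rectangle
Length l = 14 ft, Width w = 17.2 ft
Formula: A = l * w
A = 14 * 17.2
A = 240.8
240.8 ft^2


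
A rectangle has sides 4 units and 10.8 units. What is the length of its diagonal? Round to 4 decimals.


Shape: rectangle (diagonal via Pythagoras)
Sides: 4 units and 10.8 units
Formula: d = sqrt(l^2 + w^2)
l^2 = 16, w^2 = 116.64
l^2 + w^2 = 132.64
d = sqrt(132.64)
d = 11.5169
11.5169 units


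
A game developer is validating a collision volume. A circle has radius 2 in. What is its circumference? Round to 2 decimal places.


Shape: circle
Radius r = 2 in
Formula: C = 2 * pi * r
C = 2 * pi * 2
C = 4 * pi
C = 12.57
12.57 in


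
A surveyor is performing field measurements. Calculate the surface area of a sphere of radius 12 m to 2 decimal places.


Shape: sphere
Radius r = 12 m
Formula: SA = 4 * pi * r^2
r^2 = 144
SA = 4 * pi * 144
SA = 576 * pi
SA = 1809.56
1809.56 m^2


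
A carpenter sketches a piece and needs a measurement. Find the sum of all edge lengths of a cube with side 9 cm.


Shape: cube
Side s = 9 cm
A cube has 12 edges, all equal.
Formula: total edge length = 12 * s
Total = 12 * 9
Total = 108
108 cm


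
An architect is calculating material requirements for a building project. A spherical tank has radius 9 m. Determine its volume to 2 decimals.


Shape: sphere
Radius r = 9 m
Formula: V = (4/3) * pi * r^3
r^3 = 729
(4/3) * 729 = 972
V = 972 * pi
V = 3053.63
3053.63 m^3


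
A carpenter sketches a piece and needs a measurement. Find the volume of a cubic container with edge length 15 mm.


Shape: cube
Side s = 15 mm
Formula: V = s^3
V = 15 * 15 * 15
V = 225 * 15
V = 3375
3375 mm^3


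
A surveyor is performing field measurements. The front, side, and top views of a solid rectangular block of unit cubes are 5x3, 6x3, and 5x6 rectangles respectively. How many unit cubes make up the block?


Orthographic views of a solid rectangular block:
Front view 5 x 3 -> length = 5, height = 3
Side view 6 x 3 -> width = 6, height = 3 (consistent)
Top view 5 x 6 -> confirms length = 5, width = 6
The block is 5 x 6 x 3.
Total unit cubes = 5 * 6 * 3 = 90
90 unit cubes


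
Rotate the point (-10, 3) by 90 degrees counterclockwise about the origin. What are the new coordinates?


Transformation: rotation about the origin
Original point: (-10, 3)
Rule for 90 deg counterclockwise: (x, y) -> (-y, x)
Apply: (-10, 3) -> (-3, -10)
(-3, -10)


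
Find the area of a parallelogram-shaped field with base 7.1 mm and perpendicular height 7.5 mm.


Shape: parallelogram
Base b = 7.1 mm, Height h = 7.5 mm
Formula: A = b * h
A = 7.1 * 7.5
A = 53.25
53.25 mm^2


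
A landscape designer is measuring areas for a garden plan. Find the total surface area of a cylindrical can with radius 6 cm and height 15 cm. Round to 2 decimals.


Shape: closed cylinder
Radius r = 6 cm, Height h = 15 cm
Formula: SA = 2*pi*r^2 + 2*pi*r*h = 2*pi*r*(r + h)
r + h = 21
2 * r * (r + h) = 2 * 6 * 21 = 252
SA = 252 * pi
SA = 791.68
791.68 cm^2


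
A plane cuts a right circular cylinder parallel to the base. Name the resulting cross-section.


Solid: right circular cylinder
Cutting plane: parallel to the base
Visualize the intersection of the plane with the solid's surface.
The boundary of the cut region is a circle.
circle


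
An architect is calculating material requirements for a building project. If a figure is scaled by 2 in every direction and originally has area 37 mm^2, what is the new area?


Linear scale factor k = 2
Original area = 37 mm^2
Rule: under a linear scaling by k, areas scale by k^2.
k^2 = 2^2 = 4
New area = 37 * 4
New area = 148
148 mm^2


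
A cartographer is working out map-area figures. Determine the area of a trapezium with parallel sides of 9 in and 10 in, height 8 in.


Shape: trapezoid
Parallel sides a = 9 in, b = 10 in; Height h = 8 in
Formula: A = (a + b) * h / 2
a + b = 9 + 10 = 19
A = 19 * 8 / 2
A = 152 / 2
A = 76
76 in^2


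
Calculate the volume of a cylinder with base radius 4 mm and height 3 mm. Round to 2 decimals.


Shape: cylinder
Radius r = 4 mm, Height h = 3 mm
Formula: V = pi * r^2 * h
r^2 = 16
V = pi * 16 * 3
V = 48 * pi
V = 150.8
150.8 mm^3


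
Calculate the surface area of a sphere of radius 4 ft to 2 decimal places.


Shape: sphere
Radius r = 4 ft
Formula: SA = 4 * pi * r^2
r^2 = 16
SA = 4 * pi * 16
SA = 64 * pi
SA = 201.06
201.06 ft^2


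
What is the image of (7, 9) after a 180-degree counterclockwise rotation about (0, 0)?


Transformation: rotation about the origin
Original point: (7, 9)
Rule for 180 deg: (x, y) -> (-x, -y)
Apply: (7, 9) -> (-7, -9)
(-7, -9)


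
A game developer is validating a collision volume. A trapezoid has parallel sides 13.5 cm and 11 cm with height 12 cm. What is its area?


Shape: trapezoid
Parallel sides a = 13.5 cm, b = 11 cm; Height h = 12 cm
Formula: A = (a + b) * h / 2
a + b = 13.5 + 11 = 24.5
A = 24.5 * 12 / 2
A = 294 / 2
A = 147
147 cm^2


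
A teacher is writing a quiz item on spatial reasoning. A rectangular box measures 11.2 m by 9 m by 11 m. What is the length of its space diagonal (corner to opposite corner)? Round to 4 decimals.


Shape: rectangular box (space diagonal)
l = 11.2 m, w = 9 m, h = 11 m
Visualize: the diagonal of the base, then a right triangle with that diagonal and the height.
Formula: d = sqrt(l^2 + w^2 + h^2)
l^2 + w^2 + h^2 = 125.44 + 81 + 121 = 327.44
d = sqrt(327.44)
d = 18.0953
18.0953 m


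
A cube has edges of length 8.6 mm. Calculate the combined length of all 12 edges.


Shape: cube
Side s = 8.6 mm
A cube has 12 edges, all equal.
Formula: total edge length = 12 * s
Total = 12 * 8.6
Total = 103.2
103.2 mm


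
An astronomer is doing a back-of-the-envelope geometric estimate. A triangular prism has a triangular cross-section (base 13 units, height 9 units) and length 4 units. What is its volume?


Shape: triangular prism
Triangle base = 13 units, triangle height = 9 units, prism length L = 4 units
Formula: V = (1/2 * b * h_tri) * L
Cross-section area = 0.5 * 13 * 9 = 58.5
V = 58.5 * 4
V = 234
234 units^3


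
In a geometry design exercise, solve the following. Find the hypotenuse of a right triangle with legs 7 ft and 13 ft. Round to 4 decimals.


Shape: right triangle
Legs a = 7 ft, b = 13 ft
Formula: c = sqrt(a^2 + b^2)
a^2 = 49, b^2 = 169
a^2 + b^2 = 218
c = sqrt(218)
c = 14.7648
14.7648 ft


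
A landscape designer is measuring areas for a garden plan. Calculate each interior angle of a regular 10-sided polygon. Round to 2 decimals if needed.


Shape: regular decagon (10 sides)
Formula: interior angle = (n - 2) * 180 / n
(n - 2) = 8
(n - 2) * 180 = 1440
angle = 1440 / 10
angle = 144
144 degrees


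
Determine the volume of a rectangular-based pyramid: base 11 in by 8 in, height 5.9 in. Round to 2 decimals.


Shape: rectangular pyramid
Base: 11 in x 8 in, Height h = 5.9 in
Formula: V = (1/3) * base_area * h
base_area = 11 * 8 = 88
base_area * h = 88 * 5.9 = 519.2
V = 519.2 / 3
V = 173.07
173.07 in^3


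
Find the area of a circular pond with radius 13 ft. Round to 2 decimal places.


Shape: circle
Radius r = 13 ft
Formula: A = pi * r^2
r^2 = 13^2 = 169
A = pi * 169
A = 530.93
530.93 ft^2


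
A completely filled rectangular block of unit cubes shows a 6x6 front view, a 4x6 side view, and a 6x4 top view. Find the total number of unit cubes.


Orthographic views of a solid rectangular block:
Front view 6 x 6 -> length = 6, height = 6
Side view 4 x 6 -> width = 4, height = 6 (consistent)
Top view 6 x 4 -> confirms length = 6, width = 4
The block is 6 x 4 x 6.
Total unit cubes = 6 * 4 * 6 = 144
144 unit cubes


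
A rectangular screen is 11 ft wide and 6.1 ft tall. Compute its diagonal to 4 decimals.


Shape: rectangle (diagonal via Pythagoras)
Sides: 11 ft and 6.1 ft
Formula: d = sqrt(l^2 + w^2)
l^2 = 121, w^2 = 37.21
l^2 + w^2 = 158.21
d = sqrt(158.21)
d = 12.5782
12.5782 ft


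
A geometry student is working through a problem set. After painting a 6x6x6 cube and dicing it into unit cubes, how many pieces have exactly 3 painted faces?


Large cube: 6 x 6 x 6, cut into unit cubes.
Cubes with 3 painted faces are at the corners. A cube always has 8 corners.
Count = 8
8 unit cubes


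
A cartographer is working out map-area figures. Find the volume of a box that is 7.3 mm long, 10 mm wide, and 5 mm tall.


Shape: rectangular prism
l = 7.3 mm, w = 10 mm, h = 5 mm
Formula: V = l * w * h
V = 7.3 * 10 * 5
V = 73 * 5
V = 365
365 mm^3


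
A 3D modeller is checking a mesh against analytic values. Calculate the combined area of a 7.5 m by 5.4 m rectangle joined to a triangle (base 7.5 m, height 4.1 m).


Composite shape: rectangle + triangle
Rectangle area = 7.5 * 5.4 = 40.5
Triangle area = 0.5 * 7.5 * 4.1 = 15.375
Total = 40.5 + 15.375
Total = 55.875
55.875 m^2


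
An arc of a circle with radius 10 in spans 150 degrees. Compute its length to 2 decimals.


Shape: circular arc
Radius r = 10 in, Angle = 150 degrees
Formula: L = (angle/360) * 2 * pi * r
2 * pi * r = 20 * pi
L = (150/360) * 20 * pi
L = 8.333333 * pi
L = 26.18
26.18 in


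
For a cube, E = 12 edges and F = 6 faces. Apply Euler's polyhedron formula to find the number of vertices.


Polyhedron: cube
Euler's formula for convex polyhedra: V - E + F = 2
Given: E = 12 edges and F = 6 faces
Solve for V:
V = 2 + E - F = 2 + 12 - 6 = 8
8 vertices


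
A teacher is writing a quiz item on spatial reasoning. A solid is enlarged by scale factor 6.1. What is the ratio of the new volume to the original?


Linear scale factor k = 6.1
Rule: under a linear scaling by k, volumes scale by k^3.
k^3 = 6.1 * 6.1 * 6.1
k^3 = 37.21 * 6.1
k^3 = 226.981
Volume scales by a factor of 226.981.
226.981 (dimensionless)


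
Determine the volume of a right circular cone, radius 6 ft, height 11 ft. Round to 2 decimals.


Shape: cone
Radius r = 6 ft, Height h = 11 ft
Formula: V = (1/3) * pi * r^2 * h
r^2 = 36
pi * r^2 * h = pi * 36 * 11 = 396 * pi
V = 396 * pi / 3
V = 414.69
414.69 ft^3


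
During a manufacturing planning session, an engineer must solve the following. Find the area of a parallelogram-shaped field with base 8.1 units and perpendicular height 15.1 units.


Shape: parallelogram
Base b = 8.1 units, Height h = 15.1 units
Formula: A = b * h
A = 8.1 * 15.1
A = 122.31
122.31 units^2


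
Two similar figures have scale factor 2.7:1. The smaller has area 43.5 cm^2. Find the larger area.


Linear scale factor k = 2.7
Original area = 43.5 cm^2
Rule: under a linear scaling by k, areas scale by k^2.
k^2 = 2.7^2 = 7.29
New area = 43.5 * 7.29
New area = 317.115
317.115 cm^2


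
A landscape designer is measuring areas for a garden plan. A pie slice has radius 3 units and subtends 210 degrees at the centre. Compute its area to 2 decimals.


Shape: circular sector
Radius r = 3 units, Angle = 210 degrees
Formula: A = (angle/360) * pi * r^2
r^2 = 9
Fraction of circle = 210/360
A = (210/360) * pi * 9
A = 5.25 * pi
A = 16.49
16.49 units^2


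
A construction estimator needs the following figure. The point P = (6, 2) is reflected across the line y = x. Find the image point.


Transformation: reflection
Original point: (6, 2)
Rule for reflection over y = x: (x, y) -> (y, x)
Apply: (6, 2) -> (2, 6)
(2, 6)


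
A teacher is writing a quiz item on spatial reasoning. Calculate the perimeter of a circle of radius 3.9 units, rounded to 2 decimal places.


Shape: circle
Radius r = 3.9 units
Formula: C = 2 * pi * r
C = 2 * pi * 3.9
C = 7.8 * pi
C = 24.5
24.5 units


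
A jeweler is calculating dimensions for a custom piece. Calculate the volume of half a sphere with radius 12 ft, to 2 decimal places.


Shape: hemisphere (half of a sphere)
Radius r = 12 ft
Formula: V = (1/2) * (4/3) * pi * r^3 = (2/3) * pi * r^3
r^3 = 1728
(2/3) * 1728 = 1152
V = 1152 * pi
V = 3619.11
3619.11 ft^3


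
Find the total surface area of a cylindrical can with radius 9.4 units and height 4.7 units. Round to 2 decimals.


Shape: closed cylinder
Radius r = 9.4 units, Height h = 4.7 units
Formula: SA = 2*pi*r^2 + 2*pi*r*h = 2*pi*r*(r + h)
r + h = 14.1
2 * r * (r + h) = 2 * 9.4 * 14.1 = 265.08
SA = 265.08 * pi
SA = 832.77
832.77 units^2


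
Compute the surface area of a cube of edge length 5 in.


Shape: cube
Side s = 5 in
A cube has 6 square faces.
Formula: SA = 6 * s^2
s^2 = 25
SA = 6 * 25
SA = 150
150 in^2


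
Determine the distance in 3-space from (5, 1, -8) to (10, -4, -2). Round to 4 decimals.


3D distance between two points
P1 = (5, 1, -8), P2 = (10, -4, -2)
Formula: d = sqrt((x2-x1)^2 + (y2-y1)^2 + (z2-z1)^2)
dx = 10 - 5 = 5
dy = -4 - 1 = -5
dz = -2 - -8 = 6
dx^2 + dy^2 + dz^2 = 25 + 25 + 36 = 86
d = sqrt(86)
d = 9.2736
9.2736 units


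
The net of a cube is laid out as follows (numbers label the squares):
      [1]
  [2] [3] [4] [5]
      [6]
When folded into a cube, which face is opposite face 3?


Net: cross layout. Take square 3 as the base (bottom).
Fold the four squares in the horizontal row up around 3: 2 -> left, 4 -> right, 5 wraps to the top.
Fold 1 and 6 up from 3: 1 -> back, 6 -> front.
Opposite pairs are therefore: (1, 6), (2, 4), (3, 5).
Face 3 is opposite face 5.
face 5


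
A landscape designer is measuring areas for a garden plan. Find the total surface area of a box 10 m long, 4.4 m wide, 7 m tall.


Shape: rectangular prism
l = 10 m, w = 4.4 m, h = 7 m
Formula: SA = 2(lw + lh + wh)
lw = 44, lh = 70, wh = 30.8
lw + lh + wh = 144.8
SA = 2 * 144.8
SA = 289.6
289.6 m^2


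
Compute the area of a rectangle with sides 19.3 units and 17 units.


Shape: rectangle
Length l = 19.3 units, Width w = 17 units
Formula: A = l * w
A = 19.3 * 17
A = 328.1
328.1 units^2


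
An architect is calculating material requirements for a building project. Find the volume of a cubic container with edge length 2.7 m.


Shape: cube
Side s = 2.7 m
Formula: V = s^3
V = 2.7 * 2.7 * 2.7
V = 7.29 * 2.7
V = 19.683
19.683 m^3


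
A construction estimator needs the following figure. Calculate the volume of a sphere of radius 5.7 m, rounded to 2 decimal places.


Shape: sphere
Radius r = 5.7 m
Formula: V = (4/3) * pi * r^3
r^3 = 185.193
(4/3) * 185.193 = 246.924
V = 246.924 * pi
V = 775.73
775.73 m^3


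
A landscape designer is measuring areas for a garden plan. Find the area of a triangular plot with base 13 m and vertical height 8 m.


Shape: triangle
Base b = 13 m, Height h = 8 m
Formula: A = (1/2) * b * h
A = 0.5 * 13 * 8
A = 0.5 * 104
A = 52
52 m^2


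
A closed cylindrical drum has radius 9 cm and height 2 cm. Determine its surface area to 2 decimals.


Shape: closed cylinder
Radius r = 9 cm, Height h = 2 cm
Formula: SA = 2*pi*r^2 + 2*pi*r*h = 2*pi*r*(r + h)
r + h = 11
2 * r * (r + h) = 2 * 9 * 11 = 198
SA = 198 * pi
SA = 622.04
622.04 cm^2


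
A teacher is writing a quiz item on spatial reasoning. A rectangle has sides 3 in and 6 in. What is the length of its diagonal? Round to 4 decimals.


Shape: rectangle (diagonal via Pythagoras)
Sides: 3 in and 6 in
Formula: d = sqrt(l^2 + w^2)
l^2 = 9, w^2 = 36
l^2 + w^2 = 45
d = sqrt(45)
d = 6.7082
6.7082 in


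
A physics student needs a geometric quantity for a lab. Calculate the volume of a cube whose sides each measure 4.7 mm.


Shape: cube
Side s = 4.7 mm
Formula: V = s^3
V = 4.7 * 4.7 * 4.7
V = 22.09 * 4.7
V = 103.823
103.823 mm^3


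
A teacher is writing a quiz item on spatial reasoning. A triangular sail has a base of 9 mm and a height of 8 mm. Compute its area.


Shape: triangle
Base b = 9 mm, Height h = 8 mm
Formula: A = (1/2) * b * h
A = 0.5 * 9 * 8
A = 0.5 * 72
A = 36
36 mm^2


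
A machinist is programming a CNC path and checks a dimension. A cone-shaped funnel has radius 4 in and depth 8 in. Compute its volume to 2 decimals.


Shape: cone
Radius r = 4 in, Height h = 8 in
Formula: V = (1/3) * pi * r^2 * h
r^2 = 16
pi * r^2 * h = pi * 16 * 8 = 128 * pi
V = 128 * pi / 3
V = 134.04
134.04 in^3


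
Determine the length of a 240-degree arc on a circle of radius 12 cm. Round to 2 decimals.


Shape: circular arc
Radius r = 12 cm, Angle = 240 degrees
Formula: L = (angle/360) * 2 * pi * r
2 * pi * r = 24 * pi
L = (240/360) * 24 * pi
L = 16 * pi
L = 50.27
50.27 cm


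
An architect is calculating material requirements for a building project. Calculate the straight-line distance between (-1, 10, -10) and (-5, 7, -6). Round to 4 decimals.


3D distance between two points
P1 = (-1, 10, -10), P2 = (-5, 7, -6)
Formula: d = sqrt((x2-x1)^2 + (y2-y1)^2 + (z2-z1)^2)
dx = -5 - -1 = -4
dy = 7 - 10 = -3
dz = -6 - -10 = 4
dx^2 + dy^2 + dz^2 = 16 + 9 + 16 = 41
d = sqrt(41)
d = 6.4031
6.4031 units


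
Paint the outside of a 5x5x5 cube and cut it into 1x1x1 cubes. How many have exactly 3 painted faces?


Large cube: 5 x 5 x 5, cut into unit cubes.
Cubes with 3 painted faces are at the corners. A cube always has 8 corners.
Count = 8
8 unit cubes


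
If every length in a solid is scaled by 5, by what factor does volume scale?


Linear scale factor k = 5
Rule: under a linear scaling by k, volumes scale by k^3.
k^3 = 5 * 5 * 5
k^3 = 25 * 5
k^3 = 125
Volume scales by a factor of 125.
125 (dimensionless)


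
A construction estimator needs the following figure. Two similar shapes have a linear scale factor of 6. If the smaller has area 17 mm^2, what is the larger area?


Linear scale factor k = 6
Original area = 17 mm^2
Rule: under a linear scaling by k, areas scale by k^2.
k^2 = 6^2 = 36
New area = 17 * 36
New area = 612
612 mm^2


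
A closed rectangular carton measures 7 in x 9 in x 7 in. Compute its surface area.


Shape: rectangular prism
l = 7 in, w = 9 in, h = 7 in
Formula: SA = 2(lw + lh + wh)
lw = 63, lh = 49, wh = 63
lw + lh + wh = 175
SA = 2 * 175
SA = 350
350 in^2


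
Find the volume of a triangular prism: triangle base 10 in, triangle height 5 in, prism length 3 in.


Shape: triangular prism
Triangle base = 10 in, triangle height = 5 in, prism length L = 3 in
Formula: V = (1/2 * b * h_tri) * L
Cross-section area = 0.5 * 10 * 5 = 25
V = 25 * 3
V = 75
75 in^3


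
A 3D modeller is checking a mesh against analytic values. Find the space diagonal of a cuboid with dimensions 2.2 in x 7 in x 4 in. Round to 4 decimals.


Shape: rectangular box (space diagonal)
l = 2.2 in, w = 7 in, h = 4 in
Visualize: the diagonal of the base, then a right triangle with that diagonal and the height.
Formula: d = sqrt(l^2 + w^2 + h^2)
l^2 + w^2 + h^2 = 4.84 + 49 + 16 = 69.84
d = sqrt(69.84)
d = 8.357
8.357 in


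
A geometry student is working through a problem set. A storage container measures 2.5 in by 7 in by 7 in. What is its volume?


Shape: rectangular prism
l = 2.5 in, w = 7 in, h = 7 in
Formula: V = l * w * h
V = 2.5 * 7 * 7
V = 17.5 * 7
V = 122.5
122.5 in^3


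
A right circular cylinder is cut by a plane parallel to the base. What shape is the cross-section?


Solid: right circular cylinder
Cutting plane: parallel to the base
Visualize the intersection of the plane with the solid's surface.
The boundary of the cut region is a circle.
circle


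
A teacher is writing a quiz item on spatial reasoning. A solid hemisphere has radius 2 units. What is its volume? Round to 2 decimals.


Shape: hemisphere (half of a sphere)
Radius r = 2 units
Formula: V = (1/2) * (4/3) * pi * r^3 = (2/3) * pi * r^3
r^3 = 8
(2/3) * 8 = 5.333333
V = 5.333333 * pi
V = 16.76
16.76 units^3


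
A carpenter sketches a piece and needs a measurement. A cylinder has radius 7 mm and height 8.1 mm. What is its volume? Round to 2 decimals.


Shape: cylinder
Radius r = 7 mm, Height h = 8.1 mm
Formula: V = pi * r^2 * h
r^2 = 49
V = pi * 49 * 8.1
V = 396.9 * pi
V = 1246.9
1246.9 mm^3


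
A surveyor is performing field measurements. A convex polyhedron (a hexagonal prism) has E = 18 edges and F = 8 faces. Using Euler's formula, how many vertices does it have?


Polyhedron: hexagonal prism
Euler's formula for convex polyhedra: V - E + F = 2
Given: E = 18 edges and F = 8 faces
Solve for V:
V = 2 + E - F = 2 + 18 - 8 = 12
12 vertices


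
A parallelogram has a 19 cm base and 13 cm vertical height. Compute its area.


Shape: parallelogram
Base b = 19 cm, Height h = 13 cm
Formula: A = b * h
A = 19 * 13
A = 247
247 cm^2


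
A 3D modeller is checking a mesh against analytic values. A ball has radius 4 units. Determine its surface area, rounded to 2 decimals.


Shape: sphere
Radius r = 4 units
Formula: SA = 4 * pi * r^2
r^2 = 16
SA = 4 * pi * 16
SA = 64 * pi
SA = 201.06
201.06 units^2


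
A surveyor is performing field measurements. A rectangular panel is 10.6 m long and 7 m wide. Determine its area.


Shape: rectangle
Length l = 10.6 m, Width w = 7 m
Formula: A = l * w
A = 10.6 * 7
A = 74.2
74.2 m^2


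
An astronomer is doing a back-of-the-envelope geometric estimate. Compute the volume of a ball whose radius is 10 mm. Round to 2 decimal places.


Shape: sphere
Radius r = 10 mm
Formula: V = (4/3) * pi * r^3
r^3 = 1000
(4/3) * 1000 = 1333.333333
V = 1333.333333 * pi
V = 4188.79
4188.79 mm^3


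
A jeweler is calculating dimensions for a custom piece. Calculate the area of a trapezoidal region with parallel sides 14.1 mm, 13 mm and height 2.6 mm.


Shape: trapezoid
Parallel sides a = 14.1 mm, b = 13 mm; Height h = 2.6 mm
Formula: A = (a + b) * h / 2
a + b = 14.1 + 13 = 27.1
A = 27.1 * 2.6 / 2
A = 70.46 / 2
A = 35.23
35.23 mm^2


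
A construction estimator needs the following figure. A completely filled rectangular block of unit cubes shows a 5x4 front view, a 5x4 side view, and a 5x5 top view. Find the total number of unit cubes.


Orthographic views of a solid rectangular block:
Front view 5 x 4 -> length = 5, height = 4
Side view 5 x 4 -> width = 5, height = 4 (consistent)
Top view 5 x 5 -> confirms length = 5, width = 5
The block is 5 x 5 x 4.
Total unit cubes = 5 * 5 * 4 = 100
100 unit cubes


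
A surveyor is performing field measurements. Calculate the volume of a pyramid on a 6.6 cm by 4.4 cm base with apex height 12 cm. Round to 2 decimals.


Shape: rectangular pyramid
Base: 6.6 cm x 4.4 cm, Height h = 12 cm
Formula: V = (1/3) * base_area * h
base_area = 6.6 * 4.4 = 29.04
base_area * h = 29.04 * 12 = 348.48
V = 348.48 / 3
V = 116.16
116.16 cm^3


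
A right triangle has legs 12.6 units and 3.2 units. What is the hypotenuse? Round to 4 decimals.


Shape: right triangle
Legs a = 12.6 units, b = 3.2 units
Formula: c = sqrt(a^2 + b^2)
a^2 = 158.76, b^2 = 10.24
a^2 + b^2 = 169
c = sqrt(169)
c = 13.0
13 units


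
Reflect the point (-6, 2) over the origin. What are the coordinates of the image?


Transformation: reflection
Original point: (-6, 2)
Rule for reflection through the origin: (x, y) -> (-x, -y)
Apply: (-6, 2) -> (6, -2)
(6, -2)


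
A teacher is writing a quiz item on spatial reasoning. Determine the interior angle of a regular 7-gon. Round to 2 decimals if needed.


Shape: regular heptagon (7 sides)
Formula: interior angle = (n - 2) * 180 / n
(n - 2) = 5
(n - 2) * 180 = 900
angle = 900 / 7
angle = 128.57
128.57 degrees


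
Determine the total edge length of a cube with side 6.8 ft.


Shape: cube
Side s = 6.8 ft
A cube has 12 edges, all equal.
Formula: total edge length = 12 * s
Total = 12 * 6.8
Total = 81.6
81.6 ft


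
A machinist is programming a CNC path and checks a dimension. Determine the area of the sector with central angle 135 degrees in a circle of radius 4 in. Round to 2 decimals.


Shape: circular sector
Radius r = 4 in, Angle = 135 degrees
Formula: A = (angle/360) * pi * r^2
r^2 = 16
Fraction of circle = 135/360
A = (135/360) * pi * 16
A = 6 * pi
A = 18.85
18.85 in^2


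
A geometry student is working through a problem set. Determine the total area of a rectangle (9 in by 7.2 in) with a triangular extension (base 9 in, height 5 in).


Composite shape: rectangle + triangle
Rectangle area = 9 * 7.2 = 64.8
Triangle area = 0.5 * 9 * 5 = 22.5
Total = 64.8 + 22.5
Total = 87.3
87.3 in^2


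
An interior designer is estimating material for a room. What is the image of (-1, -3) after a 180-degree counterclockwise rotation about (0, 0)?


Transformation: rotation about the origin
Original point: (-1, -3)
Rule for 180 deg: (x, y) -> (-x, -y)
Apply: (-1, -3) -> (1, 3)
(1, 3)


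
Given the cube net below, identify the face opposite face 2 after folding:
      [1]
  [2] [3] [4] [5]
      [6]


Net: cross layout. Take square 3 as the base (bottom).
Fold the four squares in the horizontal row up around 3: 2 -> left, 4 -> right, 5 wraps to the top.
Fold 1 and 6 up from 3: 1 -> back, 6 -> front.
Opposite pairs are therefore: (1, 6), (2, 4), (3, 5).
Face 2 is opposite face 4.
face 4


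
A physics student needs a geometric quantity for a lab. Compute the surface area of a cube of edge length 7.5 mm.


Shape: cube
Side s = 7.5 mm
A cube has 6 square faces.
Formula: SA = 6 * s^2
s^2 = 56.25
SA = 6 * 56.25
SA = 337.5
337.5 mm^2


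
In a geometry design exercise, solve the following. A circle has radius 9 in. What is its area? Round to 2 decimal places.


Shape: circle
Radius r = 9 in
Formula: A = pi * r^2
r^2 = 9^2 = 81
A = pi * 81
A = 254.47
254.47 in^2


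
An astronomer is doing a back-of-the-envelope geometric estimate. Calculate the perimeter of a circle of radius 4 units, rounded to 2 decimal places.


Shape: circle
Radius r = 4 units
Formula: C = 2 * pi * r
C = 2 * pi * 4
C = 8 * pi
C = 25.13
25.13 units


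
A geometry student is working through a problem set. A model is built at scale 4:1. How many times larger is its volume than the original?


Linear scale factor k = 4
Rule: under a linear scaling by k, volumes scale by k^3.
k^3 = 4 * 4 * 4
k^3 = 16 * 4
k^3 = 64
Volume scales by a factor of 64.
64 (dimensionless)


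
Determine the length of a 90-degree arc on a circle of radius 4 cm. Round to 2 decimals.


Shape: circular arc
Radius r = 4 cm, Angle = 90 degrees
Formula: L = (angle/360) * 2 * pi * r
2 * pi * r = 8 * pi
L = (90/360) * 8 * pi
L = 2 * pi
L = 6.28
6.28 cm


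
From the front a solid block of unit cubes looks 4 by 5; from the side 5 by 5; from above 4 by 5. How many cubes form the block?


Orthographic views of a solid rectangular block:
Front view 4 x 5 -> length = 4, height = 5
Side view 5 x 5 -> width = 5, height = 5 (consistent)
Top view 4 x 5 -> confirms length = 4, width = 5
The block is 4 x 5 x 5.
Total unit cubes = 4 * 5 * 5 = 100
100 unit cubes


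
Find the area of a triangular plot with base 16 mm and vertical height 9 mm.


Shape: triangle
Base b = 16 mm, Height h = 9 mm
Formula: A = (1/2) * b * h
A = 0.5 * 16 * 9
A = 0.5 * 144
A = 72
72 mm^2


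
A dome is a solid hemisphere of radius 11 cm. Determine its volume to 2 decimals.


Shape: hemisphere (half of a sphere)
Radius r = 11 cm
Formula: V = (1/2) * (4/3) * pi * r^3 = (2/3) * pi * r^3
r^3 = 1331
(2/3) * 1331 = 887.333333
V = 887.333333 * pi
V = 2787.64
2787.64 cm^3


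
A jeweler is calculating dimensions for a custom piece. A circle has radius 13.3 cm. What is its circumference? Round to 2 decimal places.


Shape: circle
Radius r = 13.3 cm
Formula: C = 2 * pi * r
C = 2 * pi * 13.3
C = 26.6 * pi
C = 83.57
83.57 cm


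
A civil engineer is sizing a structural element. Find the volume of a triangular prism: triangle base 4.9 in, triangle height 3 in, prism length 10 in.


Shape: triangular prism
Triangle base = 4.9 in, triangle height = 3 in, prism length L = 10 in
Formula: V = (1/2 * b * h_tri) * L
Cross-section area = 0.5 * 4.9 * 3 = 7.35
V = 7.35 * 10
V = 73.5
73.5 in^3


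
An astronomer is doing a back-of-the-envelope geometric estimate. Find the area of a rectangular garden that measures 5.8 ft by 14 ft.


Shape: rectangle
Length l = 5.8 ft, Width w = 14 ft
Formula: A = l * w
A = 5.8 * 14
A = 81.2
81.2 ft^2


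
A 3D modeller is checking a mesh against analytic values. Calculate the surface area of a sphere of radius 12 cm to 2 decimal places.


Shape: sphere
Radius r = 12 cm
Formula: SA = 4 * pi * r^2
r^2 = 144
SA = 4 * pi * 144
SA = 576 * pi
SA = 1809.56
1809.56 cm^2


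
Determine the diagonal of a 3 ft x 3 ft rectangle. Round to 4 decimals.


Shape: rectangle (diagonal via Pythagoras)
Sides: 3 ft and 3 ft
Formula: d = sqrt(l^2 + w^2)
l^2 = 9, w^2 = 9
l^2 + w^2 = 18
d = sqrt(18)
d = 4.2426
4.2426 ft


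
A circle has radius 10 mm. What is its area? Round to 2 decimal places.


Shape: circle
Radius r = 10 mm
Formula: A = pi * r^2
r^2 = 10^2 = 100
A = pi * 100
A = 314.16
314.16 mm^2


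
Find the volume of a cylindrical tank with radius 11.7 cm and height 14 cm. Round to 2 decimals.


Shape: cylinder
Radius r = 11.7 cm, Height h = 14 cm
Formula: V = pi * r^2 * h
r^2 = 136.89
V = pi * 136.89 * 14
V = 1916.46 * pi
V = 6020.74
6020.74 cm^3


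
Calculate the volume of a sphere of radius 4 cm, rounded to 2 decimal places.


Shape: sphere
Radius r = 4 cm
Formula: V = (4/3) * pi * r^3
r^3 = 64
(4/3) * 64 = 85.333333
V = 85.333333 * pi
V = 268.08
268.08 cm^3


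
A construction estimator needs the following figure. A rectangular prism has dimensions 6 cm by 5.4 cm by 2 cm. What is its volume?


Shape: rectangular prism
l = 6 cm, w = 5.4 cm, h = 2 cm
Formula: V = l * w * h
V = 6 * 5.4 * 2
V = 32.4 * 2
V = 64.8
64.8 cm^3


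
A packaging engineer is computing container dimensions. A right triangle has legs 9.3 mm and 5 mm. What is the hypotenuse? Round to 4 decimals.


Shape: right triangle
Legs a = 9.3 mm, b = 5 mm
Formula: c = sqrt(a^2 + b^2)
a^2 = 86.49, b^2 = 25
a^2 + b^2 = 111.49
c = sqrt(111.49)
c = 10.5589
10.5589 mm


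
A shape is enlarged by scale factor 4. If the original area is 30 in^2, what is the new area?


Linear scale factor k = 4
Original area = 30 in^2
Rule: under a linear scaling by k, areas scale by k^2.
k^2 = 4^2 = 16
New area = 30 * 16
New area = 480
480 in^2


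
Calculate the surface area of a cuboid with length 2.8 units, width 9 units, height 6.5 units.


Shape: rectangular prism
l = 2.8 units, w = 9 units, h = 6.5 units
Formula: SA = 2(lw + lh + wh)
lw = 25.2, lh = 18.2, wh = 58.5
lw + lh + wh = 101.9
SA = 2 * 101.9
SA = 203.8
203.8 units^2


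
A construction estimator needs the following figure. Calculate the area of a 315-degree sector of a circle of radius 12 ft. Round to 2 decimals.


Shape: circular sector
Radius r = 12 ft, Angle = 315 degrees
Formula: A = (angle/360) * pi * r^2
r^2 = 144
Fraction of circle = 315/360
A = (315/360) * pi * 144
A = 126 * pi
A = 395.84
395.84 ft^2


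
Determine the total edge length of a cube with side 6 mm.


Shape: cube
Side s = 6 mm
A cube has 12 edges, all equal.
Formula: total edge length = 12 * s
Total = 12 * 6
Total = 72
72 mm


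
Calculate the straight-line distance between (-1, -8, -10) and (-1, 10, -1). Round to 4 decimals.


3D distance between two points
P1 = (-1, -8, -10), P2 = (-1, 10, -1)
Formula: d = sqrt((x2-x1)^2 + (y2-y1)^2 + (z2-z1)^2)
dx = -1 - -1 = 0
dy = 10 - -8 = 18
dz = -1 - -10 = 9
dx^2 + dy^2 + dz^2 = 0 + 324 + 81 = 405
d = sqrt(405)
d = 20.1246
20.1246 units


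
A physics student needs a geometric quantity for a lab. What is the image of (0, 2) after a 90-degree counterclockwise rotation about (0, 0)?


Transformation: rotation about the origin
Original point: (0, 2)
Rule for 90 deg counterclockwise: (x, y) -> (-y, x)
Apply: (0, 2) -> (-2, 0)
(-2, 0)


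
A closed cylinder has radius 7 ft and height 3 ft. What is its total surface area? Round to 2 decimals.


Shape: closed cylinder
Radius r = 7 ft, Height h = 3 ft
Formula: SA = 2*pi*r^2 + 2*pi*r*h = 2*pi*r*(r + h)
r + h = 10
2 * r * (r + h) = 2 * 7 * 10 = 140
SA = 140 * pi
SA = 439.82
439.82 ft^2


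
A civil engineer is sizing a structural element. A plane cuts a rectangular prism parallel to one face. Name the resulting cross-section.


Solid: rectangular prism
Cutting plane: parallel to one face
Visualize the intersection of the plane with the solid's surface.
The boundary of the cut region is a rectangle.
rectangle


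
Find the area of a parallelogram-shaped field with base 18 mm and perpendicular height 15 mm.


Shape: parallelogram
Base b = 18 mm, Height h = 15 mm
Formula: A = b * h
A = 18 * 15
A = 270
270 mm^2


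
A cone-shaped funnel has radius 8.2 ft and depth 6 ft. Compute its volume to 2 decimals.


Shape: cone
Radius r = 8.2 ft, Height h = 6 ft
Formula: V = (1/3) * pi * r^2 * h
r^2 = 67.24
pi * r^2 * h = pi * 67.24 * 6 = 403.44 * pi
V = 403.44 * pi / 3
V = 422.48
422.48 ft^3


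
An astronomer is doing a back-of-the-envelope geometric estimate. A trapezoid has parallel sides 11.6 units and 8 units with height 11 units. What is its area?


Shape: trapezoid
Parallel sides a = 11.6 units, b = 8 units; Height h = 11 units
Formula: A = (a + b) * h / 2
a + b = 11.6 + 8 = 19.6
A = 19.6 * 11 / 2
A = 215.6 / 2
A = 107.8
107.8 units^2


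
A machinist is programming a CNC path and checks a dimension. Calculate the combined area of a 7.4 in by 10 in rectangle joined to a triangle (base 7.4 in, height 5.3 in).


Composite shape: rectangle + triangle
Rectangle area = 7.4 * 10 = 74
Triangle area = 0.5 * 7.4 * 5.3 = 19.61
Total = 74 + 19.61
Total = 93.61
93.61 in^2


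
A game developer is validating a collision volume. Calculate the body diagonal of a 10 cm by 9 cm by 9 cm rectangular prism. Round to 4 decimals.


Shape: rectangular box (space diagonal)
l = 10 cm, w = 9 cm, h = 9 cm
Visualize: the diagonal of the base, then a right triangle with that diagonal and the height.
Formula: d = sqrt(l^2 + w^2 + h^2)
l^2 + w^2 + h^2 = 100 + 81 + 81 = 262
d = sqrt(262)
d = 16.1864
16.1864 cm


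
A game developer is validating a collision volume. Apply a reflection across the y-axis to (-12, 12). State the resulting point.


Transformation: reflection
Original point: (-12, 12)
Rule for reflection over the y-axis: (x, y) -> (-x, y)
Apply: (-12, 12) -> (12, 12)
(12, 12)


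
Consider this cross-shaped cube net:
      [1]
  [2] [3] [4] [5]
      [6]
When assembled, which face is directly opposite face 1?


Net: cross layout. Take square 3 as the base (bottom).
Fold the four squares in the horizontal row up around 3: 2 -> left, 4 -> right, 5 wraps to the top.
Fold 1 and 6 up from 3: 1 -> back, 6 -> front.
Opposite pairs are therefore: (1, 6), (2, 4), (3, 5).
Face 1 is opposite face 6.
face 6


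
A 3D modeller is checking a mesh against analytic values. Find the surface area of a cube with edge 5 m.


Shape: cube
Side s = 5 m
A cube has 6 square faces.
Formula: SA = 6 * s^2
s^2 = 25
SA = 6 * 25
SA = 150
150 m^2
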